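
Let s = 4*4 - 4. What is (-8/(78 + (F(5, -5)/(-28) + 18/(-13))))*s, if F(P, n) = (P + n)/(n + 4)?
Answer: -104/83 ≈ -1.2530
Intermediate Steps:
F(P, n) = (P + n)/(4 + n)
s = 12 (s = 16 - 4 = 12)
(-8/(78 + (F(5, -5)/(-28) + 18/(-13))))*s = (-8/(78 + (((5 - 5)/(4 - 5))/(-28) + 18/(-13))))*12 = (-8/(78 + ((0/(-1))*(-1/28) + 18*(-1/13))))*12 = (-8/(78 + (-1*0*(-1/28) - 18/13)))*12 = (-8/(78 + (0*(-1/28) - 18/13)))*12 = (-8/(78 + (0 - 18/13)))*12 = (-8/(78 - 18/13))*12 = (-8/(996/13))*12 = ((13/996)*(-8))*12 = -26/249*12 = -104/83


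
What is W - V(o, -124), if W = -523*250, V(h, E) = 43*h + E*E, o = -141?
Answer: -140063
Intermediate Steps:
V(h, E) = E² + 43*h (V(h, E) = 43*h + E² = E² + 43*h)
W = -130750
W - V(o, -124) = -130750 - ((-124)² + 43*(-141)) = -130750 - (15376 - 6063) = -130750 - 1*9313 = -130750 - 9313 = -140063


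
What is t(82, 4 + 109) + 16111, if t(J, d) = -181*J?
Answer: 1269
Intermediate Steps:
t(82, 4 + 109) + 16111 = -181*82 + 16111 = -14842 + 16111 = 1269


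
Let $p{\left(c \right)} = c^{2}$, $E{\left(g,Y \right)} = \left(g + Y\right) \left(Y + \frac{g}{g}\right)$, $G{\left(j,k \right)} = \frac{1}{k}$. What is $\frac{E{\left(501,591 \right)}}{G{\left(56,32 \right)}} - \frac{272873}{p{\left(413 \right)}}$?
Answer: $\frac{3528534703639}{170569} \approx 2.0687 \cdot 10^{7}$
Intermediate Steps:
$E{\left(g,Y \right)} = \left(1 + Y\right) \left(Y + g\right)$ ($E{\left(g,Y \right)} = \left(Y + g\right) \left(Y + 1\right) = \left(Y + g\right) \left(1 + Y\right) = \left(1 + Y\right) \left(Y + g\right)$)
$\frac{E{\left(501,591 \right)}}{G{\left(56,32 \right)}} - \frac{272873}{p{\left(413 \right)}} = \frac{591 + 501 + 591^{2} + 591 \cdot 501}{\frac{1}{32}} - \frac{272873}{413^{2}} = \left(591 + 501 + 349281 + 296091\right) \frac{1}{\frac{1}{32}} - \frac{272873}{170569} = 646464 \cdot 32 - \frac{272873}{170569} = 20686848 - \frac{272873}{170569} = \frac{3528534703639}{170569}$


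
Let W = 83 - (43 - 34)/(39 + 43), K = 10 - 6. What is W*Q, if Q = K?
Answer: 13594/41 ≈ 331.56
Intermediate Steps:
K = 4
Q = 4
W = 6797/82 (W = 83 - 9/82 = 6797/82 ≈ 82.890)
W*Q = (6797/82)*4 = 13594/41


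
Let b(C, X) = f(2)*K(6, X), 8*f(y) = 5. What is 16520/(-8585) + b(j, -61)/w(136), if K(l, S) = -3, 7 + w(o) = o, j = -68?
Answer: -1145161/590648 ≈ -1.9388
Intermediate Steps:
w(o) = -7 + o
f(y) = 5/8 (f(y) = (⅛)*5 = 5/8)
b(C, X) = -15/8 (b(C, X) = (5/8)*(-3) = -15/8)
16520/(-8585) + b(j, -61)/w(136) = 16520/(-8585) - 15/(8*(-7 + 136)) = 16520*(-1/8585) - 15/8/129 = -3304/1717 - 15/8*1/129 = -3304/1717 - 5/344 = -1145161/590648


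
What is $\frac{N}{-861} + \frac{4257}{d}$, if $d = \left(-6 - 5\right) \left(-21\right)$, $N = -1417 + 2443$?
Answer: $\frac{4947}{287} \approx 17.237$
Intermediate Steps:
$N = 1026$
$d = 231$ ($d = \left(-11\right) \left(-21\right) = 231$)
$\frac{N}{-861} + \frac{4257}{d} = \frac{1026}{-861} + \frac{4257}{231} = 1026 \left(- \frac{1}{861}\right) + 4257 \cdot \frac{1}{231} = - \frac{342}{287} + \frac{129}{7} = \frac{4947}{287}$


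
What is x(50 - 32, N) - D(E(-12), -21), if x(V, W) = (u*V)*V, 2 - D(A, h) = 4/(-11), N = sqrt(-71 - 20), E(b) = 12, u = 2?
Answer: 7102/11 ≈ 645.64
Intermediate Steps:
N = I*sqrt(91) (N = sqrt(-91) = I*sqrt(91) ≈ 9.5394*I)
D(A, h) = 26/11 (D(A, h) = 2 - 4/(-11) = 2 - 4*(-1)/11 = 2 - 1*(-4/11) = 2 + 4/11 = 26/11)
x(V, W) = 2*V**2 (x(V, W) = (2*V)*V = 2*V**2)
x(50 - 32, N) - D(E(-12), -21) = 2*(50 - 32)**2 - 1*26/11 = 2*18**2 - 26/11 = 2*324 - 26/11 = 648 - 26/11 = 7102/11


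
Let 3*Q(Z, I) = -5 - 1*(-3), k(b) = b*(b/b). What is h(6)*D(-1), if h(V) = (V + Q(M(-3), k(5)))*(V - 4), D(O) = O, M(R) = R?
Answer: -32/3 ≈ -10.667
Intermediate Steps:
k(b) = b (k(b) = b*1 = b)
Q(Z, I) = -⅔ (Q(Z, I) = (-5 - 1*(-3))/3 = (-5 + 3)/3 = (⅓)*(-2) = -⅔)
h(V) = (-4 + V)*(-⅔ + V) (h(V) = (V - ⅔)*(V - 4) = (-⅔ + V)*(-4 + V) = (-4 + V)*(-⅔ + V))
h(6)*D(-1) = (8/3 + 6² - 14/3*6)*(-1) = (8/3 + 36 - 28)*(-1) = (32/3)*(-1) = -32/3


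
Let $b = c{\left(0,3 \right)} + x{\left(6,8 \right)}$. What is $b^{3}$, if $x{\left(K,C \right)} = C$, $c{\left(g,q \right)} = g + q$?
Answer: $1331$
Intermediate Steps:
$b = 11$ ($b = \left(0 + 3\right) + 8 = 3 + 8 = 11$)
$b^{3} = 11^{3} = 1331$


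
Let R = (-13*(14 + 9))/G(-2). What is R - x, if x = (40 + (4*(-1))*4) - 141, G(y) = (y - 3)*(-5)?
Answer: 2626/25 ≈ 105.04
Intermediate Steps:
G(y) = 15 - 5*y (G(y) = (-3 + y)*(-5) = 15 - 5*y)
x = -117 (x = (40 - 4*4) - 141 = (40 - 16) - 141 = 24 - 141 = -117)
R = -299/25 (R = (-13*(14 + 9))/(15 - 5*(-2)) = (-13*23)/(15 + 10) = -299/25 ≈ -11.960)
R - x = -299/25 - 1*(-117) = -299/25 + 117 = 2626/25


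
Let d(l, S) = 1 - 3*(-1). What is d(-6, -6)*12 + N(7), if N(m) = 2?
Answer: 50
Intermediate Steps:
d(l, S) = 4 (d(l, S) = 1 + 3 = 4)
d(-6, -6)*12 + N(7) = 4*12 + 2 = 48 + 2 = 50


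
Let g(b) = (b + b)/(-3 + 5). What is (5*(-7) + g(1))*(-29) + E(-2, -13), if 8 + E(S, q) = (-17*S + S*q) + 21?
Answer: 1059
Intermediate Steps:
E(S, q) = 13 - 17*S + S*q (E(S, q) = -8 + ((-17*S + S*q) + 21) = -8 + (21 - 17*S + S*q) = 13 - 17*S + S*q)
g(b) = b (g(b) = (2*b)/2 = (2*b)*(½) = b)
(5*(-7) + g(1))*(-29) + E(-2, -13) = (5*(-7) + 1)*(-29) + (13 - 17*(-2) - 2*(-13)) = (-35 + 1)*(-29) + (13 + 34 + 26) = -34*(-29) + 73 = 986 + 73 = 1059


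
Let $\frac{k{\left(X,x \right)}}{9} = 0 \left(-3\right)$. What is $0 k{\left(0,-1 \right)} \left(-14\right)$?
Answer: $0$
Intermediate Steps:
$k{\left(X,x \right)} = 0$ ($k{\left(X,x \right)} = 9 \cdot 0 \left(-3\right) = 9 \cdot 0 = 0$)
$0 k{\left(0,-1 \right)} \left(-14\right) = 0 \cdot 0 \left(-14\right) = 0 \left(-14\right) = 0$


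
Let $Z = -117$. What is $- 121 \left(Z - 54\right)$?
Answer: $20691$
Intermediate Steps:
$- 121 \left(Z - 54\right) = - 121 \left(-117 - 54\right) = \left(-121\right) \left(-171\right) = 20691$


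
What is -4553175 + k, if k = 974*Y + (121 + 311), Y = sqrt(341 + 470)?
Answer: -4552743 + 974*sqrt(811) ≈ -4.5250e+6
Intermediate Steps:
Y = sqrt(811) ≈ 28.478
k = 432 + 974*sqrt(811) (k = 974*sqrt(811) + (121 + 311) = 974*sqrt(811) + 432 = 432 + 974*sqrt(811) ≈ 28170.)
-4553175 + k = -4553175 + (432 + 974*sqrt(811)) = -4552743 + 974*sqrt(811)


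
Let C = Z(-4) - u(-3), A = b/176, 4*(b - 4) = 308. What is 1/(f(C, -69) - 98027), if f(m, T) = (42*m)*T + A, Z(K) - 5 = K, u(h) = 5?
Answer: -176/15212479 ≈ -1.1569e-5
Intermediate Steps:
b = 81 (b = 4 + (¼)*308 = 4 + 77 = 81)
Z(K) = 5 + K
A = 81/176 ≈ 0.46023
C = -4 (C = (5 - 4) - 1*5 = 1 - 5 = -4)
f(m, T) = 81/176 + 42*T*m (f(m, T) = (42*m)*T + 81/176 = 42*T*m + 81/176 = 81/176 + 42*T*m)
1/(f(C, -69) - 98027) = 1/((81/176 + 42*(-69)*(-4)) - 98027) = 1/((81/176 + 11592) - 98027) = 1/(2040273/176 - 98027) = 1/(-15212479/176) = -176/15212479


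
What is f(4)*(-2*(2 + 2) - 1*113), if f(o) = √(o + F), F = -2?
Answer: -121*√2 ≈ -171.12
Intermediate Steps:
f(o) = √(-2 + o) (f(o) = √(o - 2) = √(-2 + o))
f(4)*(-2*(2 + 2) - 1*113) = √(-2 + 4)*(-2*(2 + 2) - 1*113) = √2*(-2*4 - 113) = √2*(-8 - 113) = √2*(-121) = -121*√2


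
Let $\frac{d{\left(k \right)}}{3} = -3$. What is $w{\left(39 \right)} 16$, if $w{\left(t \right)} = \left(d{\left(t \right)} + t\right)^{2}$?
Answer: $14400$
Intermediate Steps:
$d{\left(k \right)} = -9$ ($d{\left(k \right)} = 3 \left(-3\right) = -9$)
$w{\left(t \right)} = \left(-9 + t\right)^{2}$
$w{\left(39 \right)} 16 = \left(-9 + 39\right)^{2} \cdot 16 = 30^{2} \cdot 16 = 900 \cdot 16 = 14400$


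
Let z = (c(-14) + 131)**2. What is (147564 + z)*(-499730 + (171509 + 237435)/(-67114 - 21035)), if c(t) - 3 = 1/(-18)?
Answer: -1181090772074623549/14280138 ≈ -8.2709e+10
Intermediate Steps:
c(t) = 53/18 (c(t) = 3 + 1/(-18) = 3 - 1/18 = 53/18)
z = 5812921/324 (z = (53/18 + 131)**2 = (2411/18)**2 = 5812921/324 ≈ 17941.)
(147564 + z)*(-499730 + (171509 + 237435)/(-67114 - 21035)) = (147564 + 5812921/324)*(-499730 + (171509 + 237435)/(-67114 - 21035)) = 53623657*(-499730 + 408944/(-88149))/324 = 53623657*(-499730 + 408944*(-1/88149))/324 = 53623657*(-499730 - 408944/88149)/324 = (53623657/324)*(-44051108714/88149) = -1181090772074623549/14280138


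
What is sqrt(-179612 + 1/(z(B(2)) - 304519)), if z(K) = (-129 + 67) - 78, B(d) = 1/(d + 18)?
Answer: I*sqrt(1852340677071959)/101553 ≈ 423.81*I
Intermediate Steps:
B(d) = 1/(18 + d)
z(K) = -140 (z(K) = -62 - 78 = -140)
sqrt(-179612 + 1/(z(B(2)) - 304519)) = sqrt(-179612 + 1/(-140 - 304519)) = sqrt(-179612 + 1/(-304659)) = sqrt(-179612 - 1/304659) = sqrt(-54720412309/304659) = I*sqrt(1852340677071959)/101553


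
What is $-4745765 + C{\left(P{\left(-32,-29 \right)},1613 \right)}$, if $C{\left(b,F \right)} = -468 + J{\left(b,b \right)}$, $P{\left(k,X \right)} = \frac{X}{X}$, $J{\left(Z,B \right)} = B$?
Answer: $-4746232$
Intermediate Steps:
$P{\left(k,X \right)} = 1$
$C{\left(b,F \right)} = -468 + b$
$-4745765 + C{\left(P{\left(-32,-29 \right)},1613 \right)} = -4745765 + \left(-468 + 1\right) = -4745765 - 467 = -4746232$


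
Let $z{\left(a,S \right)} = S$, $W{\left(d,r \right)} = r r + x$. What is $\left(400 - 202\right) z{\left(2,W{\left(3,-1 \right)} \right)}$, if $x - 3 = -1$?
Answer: $594$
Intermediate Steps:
$x = 2$ ($x = 3 - 1 = 2$)
$W{\left(d,r \right)} = 2 + r^{2}$ ($W{\left(d,r \right)} = r r + 2 = r^{2} + 2 = 2 + r^{2}$)
$\left(400 - 202\right) z{\left(2,W{\left(3,-1 \right)} \right)} = \left(400 - 202\right) \left(2 + \left(-1\right)^{2}\right) = 198 \left(2 + 1\right) = 198 \cdot 3 = 594$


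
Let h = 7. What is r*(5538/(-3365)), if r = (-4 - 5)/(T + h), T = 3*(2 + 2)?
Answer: 49842/63935 ≈ 0.77957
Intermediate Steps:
T = 12 (T = 3*4 = 12)
r = -9/19 (r = (-4 - 5)/(12 + 7) = -9/19 ≈ -0.47368)
r*(5538/(-3365)) = -49842/(19*(-3365)) = -49842*(-1)/(19*3365) = -9/19*(-5538/3365) = 49842/63935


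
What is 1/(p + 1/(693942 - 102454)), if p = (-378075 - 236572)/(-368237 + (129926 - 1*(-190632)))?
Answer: 28201556352/363556372415 ≈ 0.077571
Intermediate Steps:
p = 614647/47679 (p = -614647/(-368237 + (129926 + 190632)) = -614647/(-368237 + 320558) = -614647/(-47679) = -614647*(-1/47679) = 614647/47679 ≈ 12.891)
1/(p + 1/(693942 - 102454)) = 1/(614647/47679 + 1/(693942 - 102454)) = 1/(614647/47679 + 1/591488) = 1/(363556372415/28201556352) = 28201556352/363556372415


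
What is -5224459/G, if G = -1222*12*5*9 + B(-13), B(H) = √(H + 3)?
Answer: 344751600492/43544161441 + 5224459*I*√10/435441614410 ≈ 7.9173 + 3.7941e-5*I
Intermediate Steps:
B(H) = √(3 + H)
G = -659880 + I*√10 (G = -1222*12*5*9 + √(3 - 13) = -73320*9 + √(-10) = -1222*540 + I*√10 = -659880 + I*√10 ≈ -6.5988e+5 + 3.1623*I)
-5224459/G = -5224459/(-659880 + I*√10)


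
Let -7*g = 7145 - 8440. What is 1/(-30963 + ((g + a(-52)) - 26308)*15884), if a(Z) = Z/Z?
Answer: -1/906738140 ≈ -1.1029e-9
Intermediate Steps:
g = 185 (g = -(7145 - 8440)/7 = -⅐*(-1295) = 185)
a(Z) = 1
1/(-30963 + ((g + a(-52)) - 26308)*15884) = 1/((-30963 + ((185 + 1) - 26308))*15884) = (1/15884)/(-30963 + (186 - 26308)) = (1/15884)/(-30963 - 26122) = (1/15884)/(-57085) = -1/57085*1/15884 = -1/906738140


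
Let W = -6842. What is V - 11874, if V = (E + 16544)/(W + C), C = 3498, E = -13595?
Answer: -39709605/3344 ≈ -11875.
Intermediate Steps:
V = -2949/3344 (V = (-13595 + 16544)/(-6842 + 3498) = 2949/(-3344) = 2949*(-1/3344) = -2949/3344 ≈ -0.88188)
V - 11874 = -2949/3344 - 11874 = -39709605/3344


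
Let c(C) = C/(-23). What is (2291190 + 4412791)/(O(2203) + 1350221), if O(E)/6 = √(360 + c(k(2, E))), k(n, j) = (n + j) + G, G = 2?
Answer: 208192686385423/41931225004715 - 40223886*√139679/41931225004715 ≈ 4.9647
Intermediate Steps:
k(n, j) = 2 + j + n (k(n, j) = (n + j) + 2 = (j + n) + 2 = 2 + j + n)
c(C) = -C/23 (c(C) = C*(-1/23) = -C/23)
O(E) = 6*√(8276/23 - E/23) (O(E) = 6*√(360 - (2 + E + 2)/23) = 6*√(360 - (4 + E)/23) = 6*√(360 + (-4/23 - E/23)) = 6*√(8276/23 - E/23))
(2291190 + 4412791)/(O(2203) + 1350221) = (2291190 + 4412791)/(6*√(190348 - 23*2203)/23 + 1350221) = 6703981/(6*√(190348 - 50669)/23 + 1350221) = 6703981/(6*√139679/23 + 1350221) = 6703981/(1350221 + 6*√139679/23)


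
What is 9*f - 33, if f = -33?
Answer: -330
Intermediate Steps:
9*f - 33 = 9*(-33) - 33 = -297 - 33 = -330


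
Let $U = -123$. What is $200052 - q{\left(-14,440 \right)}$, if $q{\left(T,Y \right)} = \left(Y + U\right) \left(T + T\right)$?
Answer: $208928$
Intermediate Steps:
$q{\left(T,Y \right)} = 2 T \left(-123 + Y\right)$ ($q{\left(T,Y \right)} = \left(Y - 123\right) \left(T + T\right) = \left(-123 + Y\right) 2 T = 2 T \left(-123 + Y\right)$)
$200052 - q{\left(-14,440 \right)} = 200052 - 2 \left(-14\right) \left(-123 + 440\right) = 200052 - 2 \left(-14\right) 317 = 200052 - -8876 = 200052 + 8876 = 208928$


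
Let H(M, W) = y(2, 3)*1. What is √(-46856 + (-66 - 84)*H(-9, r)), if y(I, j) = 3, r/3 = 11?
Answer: I*√47306 ≈ 217.5*I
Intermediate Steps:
r = 33 (r = 3*11 = 33)
H(M, W) = 3 (H(M, W) = 3*1 = 3)
√(-46856 + (-66 - 84)*H(-9, r)) = √(-46856 + (-66 - 84)*3) = √(-46856 - 150*3) = √(-46856 - 450) = √(-47306) = I*√47306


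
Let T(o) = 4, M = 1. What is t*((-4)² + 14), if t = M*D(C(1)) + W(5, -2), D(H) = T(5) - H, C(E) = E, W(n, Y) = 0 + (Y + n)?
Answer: 180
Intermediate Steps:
W(n, Y) = Y + n
D(H) = 4 - H
t = 6 (t = 1*(4 - 1*1) + (-2 + 5) = 1*(4 - 1) + 3 = 1*3 + 3 = 3 + 3 = 6)
t*((-4)² + 14) = 6*((-4)² + 14) = 6*(16 + 14) = 6*30 = 180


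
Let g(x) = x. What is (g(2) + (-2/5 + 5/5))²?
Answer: 169/25 ≈ 6.7600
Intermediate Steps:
(g(2) + (-2/5 + 5/5))² = (2 + (-2/5 + 5/5))² = (2 + (-2*⅕ + 5*(⅕)))² = (2 + (-⅖ + 1))² = (2 + ⅗)² = (13/5)² = 169/25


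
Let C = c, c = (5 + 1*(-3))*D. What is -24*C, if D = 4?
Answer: -192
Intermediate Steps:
c = 8 (c = (5 + 1*(-3))*4 = (5 - 3)*4 = 2*4 = 8)
C = 8
-24*C = -24*8 = -192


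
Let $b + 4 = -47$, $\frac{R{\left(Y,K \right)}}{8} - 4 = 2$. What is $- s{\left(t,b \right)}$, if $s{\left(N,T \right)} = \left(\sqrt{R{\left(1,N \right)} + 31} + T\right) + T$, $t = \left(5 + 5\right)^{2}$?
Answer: $102 - \sqrt{79} \approx 93.112$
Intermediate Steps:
$R{\left(Y,K \right)} = 48$ ($R{\left(Y,K \right)} = 32 + 8 \cdot 2 = 32 + 16 = 48$)
$b = -51$ ($b = -4 - 47 = -51$)
$t = 100$ ($t = 10^{2} = 100$)
$s{\left(N,T \right)} = \sqrt{79} + 2 T$ ($s{\left(N,T \right)} = \left(\sqrt{48 + 31} + T\right) + T = \left(\sqrt{79} + T\right) + T = \left(T + \sqrt{79}\right) + T = \sqrt{79} + 2 T$)
$- s{\left(t,b \right)} = - (\sqrt{79} + 2 \left(-51\right)) = - (\sqrt{79} - 102) = - (-102 + \sqrt{79}) = 102 - \sqrt{79}$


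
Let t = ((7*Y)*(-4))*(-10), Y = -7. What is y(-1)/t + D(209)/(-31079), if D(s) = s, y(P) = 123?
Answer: -4232357/60914840 ≈ -0.069480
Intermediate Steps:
t = -1960 (t = ((7*(-7))*(-4))*(-10) = -49*(-4)*(-10) = 196*(-10) = -1960)
y(-1)/t + D(209)/(-31079) = 123/(-1960) + 209/(-31079) = 123*(-1/1960) + 209*(-1/31079) = -123/1960 - 209/31079 = -4232357/60914840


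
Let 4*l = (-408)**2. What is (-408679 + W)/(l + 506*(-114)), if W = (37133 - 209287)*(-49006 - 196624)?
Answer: -14095259447/5356 ≈ -2.6317e+6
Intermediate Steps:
l = 41616 (l = (1/4)*(-408)**2 = (1/4)*166464 = 41616)
W = 42286187020 (W = -172154*(-245630) = 42286187020)
(-408679 + W)/(l + 506*(-114)) = (-408679 + 42286187020)/(41616 + 506*(-114)) = 42285778341/(41616 - 57684) = 42285778341/(-16068) = 42285778341*(-1/16068) = -14095259447/5356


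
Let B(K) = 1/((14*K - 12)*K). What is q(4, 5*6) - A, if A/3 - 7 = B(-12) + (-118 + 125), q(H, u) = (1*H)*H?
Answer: -18721/720 ≈ -26.001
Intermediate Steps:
B(K) = 1/(K*(-12 + 14*K)) (B(K) = 1/((-12 + 14*K)*K) = 1/(K*(-12 + 14*K)))
q(H, u) = H**2 (q(H, u) = H*H = H**2)
A = 30241/720 (A = 21 + 3*((1/2)/(-12*(-6 + 7*(-12))) + (-118 + 125)) = 21 + 3*((1/2)*(-1/12)/(-6 - 84) + 7) = 21 + 3*((1/2)*(-1/12)/(-90) + 7) = 21 + 3*((1/2)*(-1/12)*(-1/90) + 7) = 21 + 3*(1/2160 + 7) = 21 + 3*(15121/2160) = 21 + 15121/720 = 30241/720 ≈ 42.001)
q(4, 5*6) - A = 4**2 - 1*30241/720 = 16 - 30241/720 = -18721/720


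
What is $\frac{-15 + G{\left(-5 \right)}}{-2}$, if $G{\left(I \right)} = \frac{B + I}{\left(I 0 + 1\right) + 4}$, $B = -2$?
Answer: $\frac{41}{5} \approx 8.2$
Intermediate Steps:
$G{\left(I \right)} = - \frac{2}{5} + \frac{I}{5}$ ($G{\left(I \right)} = \frac{-2 + I}{\left(I 0 + 1\right) + 4} = \frac{-2 + I}{\left(0 + 1\right) + 4} = \frac{-2 + I}{1 + 4} = \frac{-2 + I}{5} = \left(-2 + I\right) \frac{1}{5} = - \frac{2}{5} + \frac{I}{5}$)
$\frac{-15 + G{\left(-5 \right)}}{-2} = \frac{-15 + \left(- \frac{2}{5} + \frac{1}{5} \left(-5\right)\right)}{-2} = \left(-15 - \frac{7}{5}\right) \left(- \frac{1}{2}\right) = \left(- \frac{82}{5}\right) \left(- \frac{1}{2}\right) = \frac{41}{5}$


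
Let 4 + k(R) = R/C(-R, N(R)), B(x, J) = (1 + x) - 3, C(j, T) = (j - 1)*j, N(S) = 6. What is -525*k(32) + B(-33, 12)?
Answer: 22540/11 ≈ 2049.1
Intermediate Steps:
C(j, T) = j*(-1 + j) (C(j, T) = (-1 + j)*j = j*(-1 + j))
B(x, J) = -2 + x
k(R) = -4 - 1/(-1 - R) (k(R) = -4 + R/(((-R)*(-1 - R))) = -4 + R/((-R*(-1 - R))) = -4 + R*(-1/(R*(-1 - R))) = -4 - 1/(-1 - R))
-525*k(32) + B(-33, 12) = -525*(-3 - 4*32)/(1 + 32) + (-2 - 33) = -525*(-3 - 128)/33 - 35 = -175*(-131)/11 - 35 = -525*(-131/33) - 35 = 22925/11 - 35 = 22540/11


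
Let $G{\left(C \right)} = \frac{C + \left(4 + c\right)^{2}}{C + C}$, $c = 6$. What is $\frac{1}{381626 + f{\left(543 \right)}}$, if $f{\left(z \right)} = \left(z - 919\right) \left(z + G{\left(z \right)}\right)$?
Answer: $\frac{543}{96238810} \approx 5.6422 \cdot 10^{-6}$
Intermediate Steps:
$G{\left(C \right)} = \frac{100 + C}{2 C}$ ($G{\left(C \right)} = \frac{C + \left(4 + 6\right)^{2}}{C + C} = \frac{C + 10^{2}}{2 C} = \left(C + 100\right) \frac{1}{2 C} = \left(100 + C\right) \frac{1}{2 C} = \frac{100 + C}{2 C}$)
$f{\left(z \right)} = \left(-919 + z\right) \left(z + \frac{100 + z}{2 z}\right)$ ($f{\left(z \right)} = \left(z - 919\right) \left(z + \frac{100 + z}{2 z}\right) = \left(-919 + z\right) \left(z + \frac{100 + z}{2 z}\right)$)
$\frac{1}{381626 + f{\left(543 \right)}} = \frac{1}{381626 - \left(499155 - 294849 + \frac{45950}{543}\right)} = \frac{1}{381626 - \frac{110984108}{543}} = \frac{1}{\frac{96238810}{543}} = \frac{543}{96238810}$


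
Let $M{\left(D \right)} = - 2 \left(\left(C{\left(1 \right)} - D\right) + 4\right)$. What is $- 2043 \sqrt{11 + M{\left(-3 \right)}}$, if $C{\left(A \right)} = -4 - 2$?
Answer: $-6129$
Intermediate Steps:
$C{\left(A \right)} = -6$ ($C{\left(A \right)} = -4 - 2 = -6$)
$M{\left(D \right)} = 4 + 2 D$ ($M{\left(D \right)} = - 2 \left(\left(-6 - D\right) + 4\right) = - 2 \left(-2 - D\right) = 4 + 2 D$)
$- 2043 \sqrt{11 + M{\left(-3 \right)}} = - 2043 \sqrt{11 + \left(4 + 2 \left(-3\right)\right)} = - 2043 \sqrt{11 + \left(4 - 6\right)} = - 2043 \sqrt{11 - 2} = - 2043 \sqrt{9} = \left(-2043\right) 3 = -6129$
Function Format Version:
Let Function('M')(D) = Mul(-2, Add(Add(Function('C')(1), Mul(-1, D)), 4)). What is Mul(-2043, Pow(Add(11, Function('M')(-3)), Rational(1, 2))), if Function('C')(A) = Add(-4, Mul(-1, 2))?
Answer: -6129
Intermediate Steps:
Function('C')(A) = -6 (Function('C')(A) = Add(-4, -2) = -6)
Function('M')(D) = Add(4, Mul(2, D)) (Function('M')(D) = Mul(-2, Add(Add(-6, Mul(-1, D)), 4)) = Mul(-2, Add(-2, Mul(-1, D))) = Add(4, Mul(2, D)))
Mul(-2043, Pow(Add(11, Function('M')(-3)), Rational(1, 2))) = Mul(-2043, Pow(Add(11, Add(4, Mul(2, -3))), Rational(1, 2))) = Mul(-2043, Pow(Add(11, Add(4, -6)), Rational(1, 2))) = Mul(-2043, Pow(Add(11, -2), Rational(1, 2))) = Mul(-2043, Pow(9, Rational(1, 2))) = Mul(-2043, 3) = -6129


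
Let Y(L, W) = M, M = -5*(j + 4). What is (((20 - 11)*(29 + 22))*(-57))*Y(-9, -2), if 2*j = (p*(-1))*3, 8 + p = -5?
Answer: 6148305/2 ≈ 3.0742e+6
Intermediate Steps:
p = -13 (p = -8 - 5 = -13)
j = 39/2 (j = (-13*(-1)*3)/2 = (13*3)/2 = (½)*39 = 39/2 ≈ 19.500)
M = -235/2 (M = -5*(39/2 + 4) = -5*47/2 = -235/2 ≈ -117.50)
Y(L, W) = -235/2
(((20 - 11)*(29 + 22))*(-57))*Y(-9, -2) = (((20 - 11)*(29 + 22))*(-57))*(-235/2) = ((9*51)*(-57))*(-235/2) = (459*(-57))*(-235/2) = -26163*(-235/2) = 6148305/2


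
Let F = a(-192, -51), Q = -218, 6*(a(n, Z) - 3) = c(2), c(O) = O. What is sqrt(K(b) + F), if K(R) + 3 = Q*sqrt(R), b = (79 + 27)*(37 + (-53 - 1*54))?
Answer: sqrt(3 - 3924*I*sqrt(1855))/3 ≈ 96.899 - 96.897*I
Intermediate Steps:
a(n, Z) = 10/3 (a(n, Z) = 3 + (1/6)*2 = 3 + 1/3 = 10/3)
b = -7420 (b = 106*(37 + (-53 - 54)) = 106*(37 - 107) = 106*(-70) = -7420)
F = 10/3 ≈ 3.3333
K(R) = -3 - 218*sqrt(R)
sqrt(K(b) + F) = sqrt((-3 - 436*I*sqrt(1855)) + 10/3) = sqrt(1/3 - 436*I*sqrt(1855))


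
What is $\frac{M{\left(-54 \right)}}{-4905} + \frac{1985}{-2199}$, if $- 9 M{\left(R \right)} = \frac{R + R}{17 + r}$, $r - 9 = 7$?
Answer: $- \frac{35703157}{39549015} \approx -0.90276$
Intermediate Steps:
$r = 16$ ($r = 9 + 7 = 16$)
$M{\left(R \right)} = - \frac{2 R}{297}$ ($M{\left(R \right)} = - \frac{\left(R + R\right) \frac{1}{17 + 16}}{9} = - \frac{2 R \frac{1}{33}}{9} = - \frac{\frac{2}{33} R}{9} = - \frac{2 R}{297}$)
$\frac{M{\left(-54 \right)}}{-4905} + \frac{1985}{-2199} = \frac{\left(- \frac{2}{297}\right) \left(-54\right)}{-4905} + \frac{1985}{-2199} = \frac{4}{11} \left(- \frac{1}{4905}\right) + 1985 \left(- \frac{1}{2199}\right) = - \frac{4}{53955} - \frac{1985}{2199} = - \frac{35703157}{39549015}$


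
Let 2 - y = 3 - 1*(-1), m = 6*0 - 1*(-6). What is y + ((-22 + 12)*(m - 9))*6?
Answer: 178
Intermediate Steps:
m = 6 (m = 0 + 6 = 6)
y = -2 (y = 2 - (3 - 1*(-1)) = 2 - (3 + 1) = 2 - 1*4 = 2 - 4 = -2)
y + ((-22 + 12)*(m - 9))*6 = -2 + ((-22 + 12)*(6 - 9))*6 = -2 - 10*(-3)*6 = -2 + 30*6 = -2 + 180 = 178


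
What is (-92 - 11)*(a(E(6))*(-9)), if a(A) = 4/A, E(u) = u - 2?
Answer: 927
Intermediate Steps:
E(u) = -2 + u
(-92 - 11)*(a(E(6))*(-9)) = (-92 - 11)*((4/(-2 + 6))*(-9)) = -103*4/4*(-9) = -103*4*(¼)*(-9) = -103*(-9) = 927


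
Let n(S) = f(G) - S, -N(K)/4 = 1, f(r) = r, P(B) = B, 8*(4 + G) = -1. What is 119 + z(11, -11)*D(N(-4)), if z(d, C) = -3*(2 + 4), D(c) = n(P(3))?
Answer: 989/4 ≈ 247.25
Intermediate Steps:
G = -33/8 (G = -4 + (⅛)*(-1) = -4 - ⅛ = -33/8 ≈ -4.1250)
N(K) = -4 (N(K) = -4*1 = -4)
n(S) = -33/8 - S
D(c) = -57/8 (D(c) = -33/8 - 1*3 = -33/8 - 3 = -57/8)
z(d, C) = -18 (z(d, C) = -3*6 = -18)
119 + z(11, -11)*D(N(-4)) = 119 - 18*(-57/8) = 119 + 513/4 = 989/4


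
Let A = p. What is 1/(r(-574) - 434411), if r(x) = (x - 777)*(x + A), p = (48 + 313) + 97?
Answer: -1/277695 ≈ -3.6011e-6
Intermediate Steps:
p = 458 (p = 361 + 97 = 458)
A = 458
r(x) = (-777 + x)*(458 + x) (r(x) = (x - 777)*(x + 458) = (-777 + x)*(458 + x))
1/(r(-574) - 434411) = 1/((-355866 + (-574)**2 - 319*(-574)) - 434411) = 1/((-355866 + 329476 + 183106) - 434411) = 1/(156716 - 434411) = 1/(-277695) = -1/277695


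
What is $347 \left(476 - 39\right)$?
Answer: $151639$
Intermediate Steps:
$347 \left(476 - 39\right) = 347 \cdot 437 = 151639$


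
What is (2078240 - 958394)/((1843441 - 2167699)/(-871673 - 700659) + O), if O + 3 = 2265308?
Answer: 880384850436/1780905932759 ≈ 0.49435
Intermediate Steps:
O = 2265305 (O = -3 + 2265308 = 2265305)
(2078240 - 958394)/((1843441 - 2167699)/(-871673 - 700659) + O) = (2078240 - 958394)/((1843441 - 2167699)/(-871673 - 700659) + 2265305) = 1119846/(-324258/(-1572332) + 2265305) = 1119846/(-324258*(-1/1572332) + 2265305) = 1119846/(162129/786166 + 2265305) = 1119846/(1780905932759/786166) = 1119846*(786166/1780905932759) = 880384850436/1780905932759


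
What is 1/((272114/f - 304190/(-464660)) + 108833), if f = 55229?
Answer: 2566270714/279309264676837 ≈ 9.1879e-6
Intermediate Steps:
1/((272114/f - 304190/(-464660)) + 108833) = 1/((272114/55229 - 304190/(-464660)) + 108833) = 1/((272114*(1/55229) - 304190*(-1/464660)) + 108833) = 1/((272114/55229 + 30419/46466) + 108833) = 1/(14324060075/2566270714 + 108833) = 1/(279309264676837/2566270714) = 2566270714/279309264676837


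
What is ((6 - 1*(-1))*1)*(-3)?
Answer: -21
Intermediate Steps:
((6 - 1*(-1))*1)*(-3) = ((6 + 1)*1)*(-3) = (7*1)*(-3) = 7*(-3) = -21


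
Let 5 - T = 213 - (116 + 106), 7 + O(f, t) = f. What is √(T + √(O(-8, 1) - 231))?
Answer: √(14 + I*√246) ≈ 4.1847 + 1.874*I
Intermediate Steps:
O(f, t) = -7 + f
T = 14 (T = 5 - (213 - (116 + 106)) = 5 - (213 - 1*222) = 5 - (213 - 222) = 5 - 1*(-9) = 5 + 9 = 14)
√(T + √(O(-8, 1) - 231)) = √(14 + √((-7 - 8) - 231)) = √(14 + √(-15 - 231)) = √(14 + √(-246)) = √(14 + I*√246)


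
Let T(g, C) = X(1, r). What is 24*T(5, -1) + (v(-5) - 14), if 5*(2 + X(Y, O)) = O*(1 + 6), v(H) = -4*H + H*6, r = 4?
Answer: 312/5 ≈ 62.400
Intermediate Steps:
v(H) = 2*H (v(H) = -4*H + 6*H = 2*H)
X(Y, O) = -2 + 7*O/5 (X(Y, O) = -2 + (O*(1 + 6))/5 = -2 + (O*7)/5 = -2 + (7*O)/5 = -2 + 7*O/5)
T(g, C) = 18/5 (T(g, C) = -2 + (7/5)*4 = -2 + 28/5 = 18/5)
24*T(5, -1) + (v(-5) - 14) = 24*(18/5) + (2*(-5) - 14) = 432/5 + (-10 - 14) = 432/5 - 24 = 312/5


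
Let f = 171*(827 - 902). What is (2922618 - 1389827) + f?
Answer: 1519966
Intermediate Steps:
f = -12825 (f = 171*(-75) = -12825)
(2922618 - 1389827) + f = (2922618 - 1389827) - 12825 = 1532791 - 12825 = 1519966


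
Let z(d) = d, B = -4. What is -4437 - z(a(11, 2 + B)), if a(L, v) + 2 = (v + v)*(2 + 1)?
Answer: -4423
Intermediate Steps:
a(L, v) = -2 + 6*v (a(L, v) = -2 + (v + v)*(2 + 1) = -2 + (2*v)*3 = -2 + 6*v)
-4437 - z(a(11, 2 + B)) = -4437 - (-2 + 6*(2 - 4)) = -4437 - (-2 + 6*(-2)) = -4437 - (-2 - 12) = -4437 - 1*(-14) = -4437 + 14 = -4423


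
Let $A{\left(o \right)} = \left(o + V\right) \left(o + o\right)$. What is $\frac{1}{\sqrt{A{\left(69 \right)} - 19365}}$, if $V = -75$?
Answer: $- \frac{i \sqrt{20193}}{20193} \approx - 0.0070372 i$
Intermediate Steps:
$A{\left(o \right)} = 2 o \left(-75 + o\right)$ ($A{\left(o \right)} = \left(o - 75\right) \left(o + o\right) = \left(-75 + o\right) 2 o = 2 o \left(-75 + o\right)$)
$\frac{1}{\sqrt{A{\left(69 \right)} - 19365}} = \frac{1}{\sqrt{2 \cdot 69 \left(-75 + 69\right) - 19365}} = \frac{1}{\sqrt{2 \cdot 69 \left(-6\right) - 19365}} = \frac{1}{\sqrt{-828 - 19365}} = \frac{1}{\sqrt{-20193}} = \frac{1}{i \sqrt{20193}} = - \frac{i \sqrt{20193}}{20193}$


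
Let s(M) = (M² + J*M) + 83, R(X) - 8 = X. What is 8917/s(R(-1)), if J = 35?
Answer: 8917/377 ≈ 23.653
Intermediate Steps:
R(X) = 8 + X
s(M) = 83 + M² + 35*M (s(M) = (M² + 35*M) + 83 = 83 + M² + 35*M)
8917/s(R(-1)) = 8917/(83 + (8 - 1)² + 35*(8 - 1)) = 8917/(83 + 7² + 35*7) = 8917/(83 + 49 + 245) = 8917/377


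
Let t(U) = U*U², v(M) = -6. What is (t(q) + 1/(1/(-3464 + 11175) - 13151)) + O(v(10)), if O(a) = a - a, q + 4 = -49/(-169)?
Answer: -24996128335983079/489473957914240 ≈ -51.067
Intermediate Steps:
q = -627/169 (q = -4 - 49/(-169) = -4 - 49*(-1/169) = -4 + 49/169 = -627/169 ≈ -3.7101)
O(a) = 0
t(U) = U³
(t(q) + 1/(1/(-3464 + 11175) - 13151)) + O(v(10)) = ((-627/169)³ + 1/(1/(-3464 + 11175) - 13151)) + 0 = (-246491883/4826809 + 1/(1/7711 - 13151)) + 0 = (-246491883/4826809 + 1/(-101407360/7711)) + 0 = (-246491883/4826809 - 7711/101407360) + 0 = -24996128335983079/489473957914240 + 0 = -24996128335983079/489473957914240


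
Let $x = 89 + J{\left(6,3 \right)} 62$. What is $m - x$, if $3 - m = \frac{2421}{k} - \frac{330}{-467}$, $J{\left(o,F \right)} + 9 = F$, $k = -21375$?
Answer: $\frac{316551623}{1109125} \approx 285.41$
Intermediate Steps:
$J{\left(o,F \right)} = -9 + F$
$x = -283$ ($x = 89 + \left(-9 + 3\right) 62 = 89 - 372 = -283$)
$m = \frac{2669248}{1109125}$ ($m = 3 - \left(\frac{2421}{-21375} - \frac{330}{-467}\right) = 3 - \left(2421 \left(- \frac{1}{21375}\right) - - \frac{330}{467}\right) = 3 - \left(- \frac{269}{2375} + \frac{330}{467}\right) = 3 - \frac{658127}{1109125} = \frac{2669248}{1109125} \approx 2.4066$)
$m - x = \frac{2669248}{1109125} - -283 = \frac{2669248}{1109125} + 283 = \frac{316551623}{1109125}$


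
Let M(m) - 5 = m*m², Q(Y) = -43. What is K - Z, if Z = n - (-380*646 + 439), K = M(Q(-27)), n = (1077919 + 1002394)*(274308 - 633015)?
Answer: 746222510748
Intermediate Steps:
n = -746222835291 (n = 2080313*(-358707) = -746222835291)
M(m) = 5 + m³ (M(m) = 5 + m*m² = 5 + m³)
K = -79502 (K = 5 + (-43)³ = 5 - 79507 = -79502)
Z = -746222590250 (Z = -746222835291 - (-380*646 + 439) = -746222835291 - (-245480 + 439) = -746222835291 - 1*(-245041) = -746222835291 + 245041 = -746222590250)
K - Z = -79502 - 1*(-746222590250) = -79502 + 746222590250 = 746222510748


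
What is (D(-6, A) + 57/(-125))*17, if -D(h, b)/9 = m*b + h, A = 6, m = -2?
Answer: 343281/125 ≈ 2746.2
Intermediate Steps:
D(h, b) = -9*h + 18*b (D(h, b) = -9*(-2*b + h) = -9*(h - 2*b) = -9*h + 18*b)
(D(-6, A) + 57/(-125))*17 = ((-9*(-6) + 18*6) + 57/(-125))*17 = ((54 + 108) + 57*(-1/125))*17 = (162 - 57/125)*17 = (20193/125)*17 = 343281/125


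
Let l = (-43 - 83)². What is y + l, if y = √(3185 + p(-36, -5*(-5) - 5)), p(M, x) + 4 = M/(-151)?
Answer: 15876 + √72535417/151 ≈ 15932.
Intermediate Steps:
p(M, x) = -4 - M/151 (p(M, x) = -4 + M/(-151) = -4 + M*(-1/151) = -4 - M/151)
y = √72535417/151 (y = √(3185 + (-4 - 1/151*(-36))) = √(3185 + (-4 + 36/151)) = √(3185 - 568/151) = √(480367/151) = √72535417/151 ≈ 56.402)
l = 15876 (l = (-126)² = 15876)
y + l = √72535417/151 + 15876 = 15876 + √72535417/151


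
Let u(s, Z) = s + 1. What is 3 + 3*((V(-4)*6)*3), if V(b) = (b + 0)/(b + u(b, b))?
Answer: 237/7 ≈ 33.857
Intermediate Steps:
u(s, Z) = 1 + s
V(b) = b/(1 + 2*b) (V(b) = (b + 0)/(b + (1 + b)) = b/(1 + 2*b))
3 + 3*((V(-4)*6)*3) = 3 + 3*((-4/(1 + 2*(-4))*6)*3) = 3 + 3*((-4/(1 - 8)*6)*3) = 3 + 3*((-4/(-7)*6)*3) = 3 + 3*((-4*(-⅐)*6)*3) = 3 + 3*(((4/7)*6)*3) = 3 + 3*((24/7)*3) = 3 + 3*(72/7) = 3 + 216/7 = 237/7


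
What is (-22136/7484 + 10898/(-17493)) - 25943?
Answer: -849216098449/32729403 ≈ -25947.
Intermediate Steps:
(-22136/7484 + 10898/(-17493)) - 25943 = (-22136*1/7484 + 10898*(-1/17493)) - 25943 = (-5534/1871 - 10898/17493) - 25943 = -117196420/32729403 - 25943 = -849216098449/32729403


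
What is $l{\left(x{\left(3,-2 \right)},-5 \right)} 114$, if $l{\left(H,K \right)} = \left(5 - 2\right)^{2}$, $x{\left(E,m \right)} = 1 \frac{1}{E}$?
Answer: $1026$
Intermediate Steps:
$x{\left(E,m \right)} = \frac{1}{E}$
$l{\left(H,K \right)} = 9$ ($l{\left(H,K \right)} = 3^{2} = 9$)
$l{\left(x{\left(3,-2 \right)},-5 \right)} 114 = 9 \cdot 114 = 1026$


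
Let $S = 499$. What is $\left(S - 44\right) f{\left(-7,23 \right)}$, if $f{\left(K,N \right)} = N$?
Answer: $10465$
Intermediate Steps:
$\left(S - 44\right) f{\left(-7,23 \right)} = \left(499 - 44\right) 23 = 455 \cdot 23 = 10465$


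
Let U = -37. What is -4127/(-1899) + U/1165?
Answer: 4737692/2212335 ≈ 2.1415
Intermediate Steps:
-4127/(-1899) + U/1165 = -4127/(-1899) - 37/1165 = -4127*(-1/1899) - 37*1/1165 = 4127/1899 - 37/1165 = 4737692/2212335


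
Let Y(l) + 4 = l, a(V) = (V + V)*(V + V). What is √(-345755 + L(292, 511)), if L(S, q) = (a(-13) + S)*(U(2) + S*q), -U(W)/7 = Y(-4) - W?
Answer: √144159221 ≈ 12007.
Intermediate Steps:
a(V) = 4*V² (a(V) = (2*V)*(2*V) = 4*V²)
Y(l) = -4 + l
U(W) = 56 + 7*W (U(W) = -7*((-4 - 4) - W) = -7*(-8 - W) = 56 + 7*W)
L(S, q) = (70 + S*q)*(676 + S) (L(S, q) = (4*(-13)² + S)*((56 + 7*2) + S*q) = (4*169 + S)*((56 + 14) + S*q) = (676 + S)*(70 + S*q) = (70 + S*q)*(676 + S))
√(-345755 + L(292, 511)) = √(-345755 + (47320 + 70*292 + 511*292² + 676*292*511)) = √(-345755 + (47320 + 20440 + 511*85264 + 100867312)) = √(-345755 + (47320 + 20440 + 43569904 + 100867312)) = √(-345755 + 144504976) = √144159221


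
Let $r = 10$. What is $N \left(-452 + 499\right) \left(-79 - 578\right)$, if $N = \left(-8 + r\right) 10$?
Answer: $-617580$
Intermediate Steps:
$N = 20$ ($N = \left(-8 + 10\right) 10 = 2 \cdot 10 = 20$)
$N \left(-452 + 499\right) \left(-79 - 578\right) = 20 \left(-452 + 499\right) \left(-79 - 578\right) = 20 \cdot 47 \left(-657\right) = 20 \left(-30879\right) = -617580$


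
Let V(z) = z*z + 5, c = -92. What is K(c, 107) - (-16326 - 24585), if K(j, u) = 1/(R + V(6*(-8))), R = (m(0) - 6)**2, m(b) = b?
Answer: 95936296/2345 ≈ 40911.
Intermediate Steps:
R = 36 (R = (0 - 6)**2 = (-6)**2 = 36)
V(z) = 5 + z**2 (V(z) = z**2 + 5 = 5 + z**2)
K(j, u) = 1/2345 (K(j, u) = 1/(36 + (5 + (6*(-8))**2)) = 1/(36 + (5 + (-48)**2)) = 1/(36 + (5 + 2304)) = 1/(36 + 2309) = 1/2345)
K(c, 107) - (-16326 - 24585) = 1/2345 - (-16326 - 24585) = 1/2345 - 1*(-40911) = 1/2345 + 40911 = 95936296/2345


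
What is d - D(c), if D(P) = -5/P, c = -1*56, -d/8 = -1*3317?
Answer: 1486011/56 ≈ 26536.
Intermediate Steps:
d = 26536 (d = -(-8)*3317 = -8*(-3317) = 26536)
c = -56
d - D(c) = 26536 - (-5)/(-56) = 26536 - (-5)*(-1)/56 = 26536 - 1*5/56 = 26536 - 5/56 = 1486011/56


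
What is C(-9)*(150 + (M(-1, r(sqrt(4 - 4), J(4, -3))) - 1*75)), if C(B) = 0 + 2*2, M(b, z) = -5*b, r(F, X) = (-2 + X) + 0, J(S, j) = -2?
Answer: 320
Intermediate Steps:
r(F, X) = -2 + X
C(B) = 4 (C(B) = 0 + 4 = 4)
C(-9)*(150 + (M(-1, r(sqrt(4 - 4), J(4, -3))) - 1*75)) = 4*(150 + (-5*(-1) - 1*75)) = 4*(150 + (5 - 75)) = 4*(150 - 70) = 4*80 = 320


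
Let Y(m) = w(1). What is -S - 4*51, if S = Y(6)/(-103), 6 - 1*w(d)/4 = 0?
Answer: -20988/103 ≈ -203.77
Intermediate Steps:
w(d) = 24 (w(d) = 24 - 4*0 = 24 + 0 = 24)
Y(m) = 24
S = -24/103 (S = 24/(-103) = 24*(-1/103) = -24/103 ≈ -0.23301)
-S - 4*51 = -1*(-24/103) - 4*51 = 24/103 - 204 = -20988/103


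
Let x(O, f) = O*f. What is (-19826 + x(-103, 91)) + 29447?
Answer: 248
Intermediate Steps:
(-19826 + x(-103, 91)) + 29447 = (-19826 - 103*91) + 29447 = (-19826 - 9373) + 29447 = -29199 + 29447 = 248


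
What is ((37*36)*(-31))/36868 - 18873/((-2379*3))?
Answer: 857070/562237 ≈ 1.5244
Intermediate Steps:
((37*36)*(-31))/36868 - 18873/((-2379*3)) = (1332*(-31))*(1/36868) - 18873/(-7137) = -41292*1/36868 - 18873*(-1/7137) = -10323/9217 + 2097/793 = 857070/562237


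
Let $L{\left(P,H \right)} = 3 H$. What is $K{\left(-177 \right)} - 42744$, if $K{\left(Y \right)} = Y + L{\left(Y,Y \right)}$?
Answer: $-43452$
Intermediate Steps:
$K{\left(Y \right)} = 4 Y$ ($K{\left(Y \right)} = Y + 3 Y = 4 Y$)
$K{\left(-177 \right)} - 42744 = 4 \left(-177\right) - 42744 = -708 - 42744 = -43452$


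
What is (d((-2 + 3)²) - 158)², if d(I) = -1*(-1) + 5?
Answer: 23104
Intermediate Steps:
d(I) = 6 (d(I) = 1 + 5 = 6)
(d((-2 + 3)²) - 158)² = (6 - 158)² = (-152)² = 23104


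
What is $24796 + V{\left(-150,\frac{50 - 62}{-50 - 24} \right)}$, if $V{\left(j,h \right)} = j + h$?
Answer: $\frac{911908}{37} \approx 24646.0$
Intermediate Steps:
$V{\left(j,h \right)} = h + j$
$24796 + V{\left(-150,\frac{50 - 62}{-50 - 24} \right)} = 24796 - \left(150 - \frac{50 - 62}{-50 - 24}\right) = 24796 - \left(150 + \frac{12}{-74}\right) = 24796 - \frac{5544}{37} = \frac{911908}{37}$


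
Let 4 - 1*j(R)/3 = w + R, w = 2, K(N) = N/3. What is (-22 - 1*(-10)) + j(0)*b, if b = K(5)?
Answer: -2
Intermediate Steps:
K(N) = N/3 (K(N) = N*(⅓) = N/3)
b = 5/3 (b = (⅓)*5 = 5/3 ≈ 1.6667)
j(R) = 6 - 3*R (j(R) = 12 - 3*(2 + R) = 12 + (-6 - 3*R) = 6 - 3*R)
(-22 - 1*(-10)) + j(0)*b = (-22 - 1*(-10)) + (6 - 3*0)*(5/3) = (-22 + 10) + (6 + 0)*(5/3) = -12 + 6*(5/3) = -12 + 10 = -2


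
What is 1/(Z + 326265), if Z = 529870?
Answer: 1/856135 ≈ 1.1680e-6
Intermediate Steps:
1/(Z + 326265) = 1/(529870 + 326265) = 1/856135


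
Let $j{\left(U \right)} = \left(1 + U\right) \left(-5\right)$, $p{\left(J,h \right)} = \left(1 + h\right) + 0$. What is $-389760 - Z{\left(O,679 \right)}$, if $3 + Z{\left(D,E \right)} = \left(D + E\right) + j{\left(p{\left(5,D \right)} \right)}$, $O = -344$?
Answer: $-391802$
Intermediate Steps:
$p{\left(J,h \right)} = 1 + h$
$j{\left(U \right)} = -5 - 5 U$
$Z{\left(D,E \right)} = -13 + E - 4 D$ ($Z{\left(D,E \right)} = -3 - \left(5 - D - E + 5 \left(1 + D\right)\right) = -3 - \left(10 - E + 4 D\right) = -13 + E - 4 D$)
$-389760 - Z{\left(O,679 \right)} = -389760 - \left(-13 + 679 - -1376\right) = -389760 - \left(-13 + 679 + 1376\right) = -389760 - 2042 = -391802$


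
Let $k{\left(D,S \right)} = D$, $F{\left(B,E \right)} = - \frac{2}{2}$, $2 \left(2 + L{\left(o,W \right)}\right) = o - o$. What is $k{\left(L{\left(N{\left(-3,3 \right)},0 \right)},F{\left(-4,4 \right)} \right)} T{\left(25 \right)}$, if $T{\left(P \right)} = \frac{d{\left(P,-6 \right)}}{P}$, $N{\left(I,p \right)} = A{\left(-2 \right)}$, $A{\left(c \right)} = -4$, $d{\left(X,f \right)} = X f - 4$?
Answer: $\frac{308}{25} \approx 12.32$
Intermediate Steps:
$d{\left(X,f \right)} = -4 + X f$
$N{\left(I,p \right)} = -4$
$L{\left(o,W \right)} = -2$ ($L{\left(o,W \right)} = -2 + \frac{o - o}{2} = -2 + \frac{1}{2} \cdot 0 = -2 + 0 = -2$)
$F{\left(B,E \right)} = -1$ ($F{\left(B,E \right)} = \left(-2\right) \frac{1}{2} = -1$)
$T{\left(P \right)} = \frac{-4 - 6 P}{P}$ ($T{\left(P \right)} = \frac{-4 + P \left(-6\right)}{P} = \frac{-4 - 6 P}{P}$)
$k{\left(L{\left(N{\left(-3,3 \right)},0 \right)},F{\left(-4,4 \right)} \right)} T{\left(25 \right)} = - 2 \left(-6 - \frac{4}{25}\right) = \left(-2\right) \left(- \frac{154}{25}\right) = \frac{308}{25}$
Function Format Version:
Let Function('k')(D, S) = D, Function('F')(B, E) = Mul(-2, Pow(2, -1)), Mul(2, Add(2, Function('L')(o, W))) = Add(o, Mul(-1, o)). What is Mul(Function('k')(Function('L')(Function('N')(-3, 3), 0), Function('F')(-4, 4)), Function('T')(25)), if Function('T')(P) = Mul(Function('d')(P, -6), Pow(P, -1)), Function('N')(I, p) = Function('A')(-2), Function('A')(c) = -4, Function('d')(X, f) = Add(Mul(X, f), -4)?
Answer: Rational(308, 25) ≈ 12.320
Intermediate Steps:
Function('d')(X, f) = Add(-4, Mul(X, f))
Function('N')(I, p) = -4
Function('L')(o, W) = -2 (Function('L')(o, W) = Add(-2, Mul(Rational(1, 2), Add(o, Mul(-1, o)))) = Add(-2, Mul(Rational(1, 2), 0)) = Add(-2, 0) = -2)
Function('F')(B, E) = -1 (Function('F')(B, E) = Mul(-2, Rational(1, 2)) = -1)
Function('T')(P) = Mul(Pow(P, -1), Add(-4, Mul(-6, P))) (Function('T')(P) = Mul(Add(-4, Mul(P, -6)), Pow(P, -1)) = Mul(Add(-4, Mul(-6, P)), Pow(P, -1)) = Mul(Pow(P, -1), Add(-4, Mul(-6, P))))
Mul(Function('k')(Function('L')(Function('N')(-3, 3), 0), Function('F')(-4, 4)), Function('T')(25)) = Mul(-2, Add(-6, Mul(-4, Pow(25, -1)))) = Mul(-2, Add(-6, Mul(-4, Rational(1, 25)))) = Mul(-2, Add(-6, Rational(-4, 25))) = Mul(-2, Rational(-154, 25)) = Rational(308, 25)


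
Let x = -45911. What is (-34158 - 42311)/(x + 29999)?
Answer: 76469/15912 ≈ 4.8057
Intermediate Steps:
(-34158 - 42311)/(x + 29999) = (-34158 - 42311)/(-45911 + 29999) = -76469/(-15912) = -76469*(-1/15912) = 76469/15912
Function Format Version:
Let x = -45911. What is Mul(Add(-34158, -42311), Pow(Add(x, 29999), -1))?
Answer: Rational(76469, 15912) ≈ 4.8057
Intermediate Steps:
Mul(Add(-34158, -42311), Pow(Add(x, 29999), -1)) = Mul(Add(-34158, -42311), Pow(Add(-45911, 29999), -1)) = Mul(-76469, Pow(-15912, -1)) = Mul(-76469, Rational(-1, 15912)) = Rational(76469, 15912)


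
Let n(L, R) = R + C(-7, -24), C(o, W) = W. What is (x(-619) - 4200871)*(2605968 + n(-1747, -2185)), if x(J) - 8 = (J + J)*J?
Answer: -8942717039619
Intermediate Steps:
n(L, R) = -24 + R (n(L, R) = R - 24 = -24 + R)
x(J) = 8 + 2*J² (x(J) = 8 + (J + J)*J = 8 + (2*J)*J = 8 + 2*J²)
(x(-619) - 4200871)*(2605968 + n(-1747, -2185)) = ((8 + 2*(-619)²) - 4200871)*(2605968 + (-24 - 2185)) = ((8 + 2*383161) - 4200871)*(2605968 - 2209) = ((8 + 766322) - 4200871)*2603759 = (766330 - 4200871)*2603759 = -3434541*2603759 = -8942717039619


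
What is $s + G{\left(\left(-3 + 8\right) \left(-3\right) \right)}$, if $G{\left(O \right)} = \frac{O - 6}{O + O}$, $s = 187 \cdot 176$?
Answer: $\frac{329127}{10} \approx 32913.0$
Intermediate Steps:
$s = 32912$
$G{\left(O \right)} = \frac{-6 + O}{2 O}$
$s + G{\left(\left(-3 + 8\right) \left(-3\right) \right)} = 32912 + \frac{-6 + \left(-3 + 8\right) \left(-3\right)}{2 \left(-3 + 8\right) \left(-3\right)} = 32912 + \frac{-6 + 5 \left(-3\right)}{2 \cdot 5 \left(-3\right)} = 32912 + \frac{-6 - 15}{2 \left(-15\right)} = 32912 + \frac{1}{2} \left(- \frac{1}{15}\right) \left(-21\right) = 32912 + \frac{7}{10} = \frac{329127}{10}$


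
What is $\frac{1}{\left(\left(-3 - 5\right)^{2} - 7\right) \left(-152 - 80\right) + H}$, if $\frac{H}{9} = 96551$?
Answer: $\frac{1}{855735} \approx 1.1686 \cdot 10^{-6}$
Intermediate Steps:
$H = 868959$ ($H = 9 \cdot 96551 = 868959$)
$\frac{1}{\left(\left(-3 - 5\right)^{2} - 7\right) \left(-152 - 80\right) + H} = \frac{1}{\left(\left(-3 - 5\right)^{2} - 7\right) \left(-152 - 80\right) + 868959} = \frac{1}{\left(\left(-8\right)^{2} - 7\right) \left(-232\right) + 868959} = \frac{1}{\left(64 - 7\right) \left(-232\right) + 868959} = \frac{1}{57 \left(-232\right) + 868959} = \frac{1}{-13224 + 868959} = \frac{1}{855735}$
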